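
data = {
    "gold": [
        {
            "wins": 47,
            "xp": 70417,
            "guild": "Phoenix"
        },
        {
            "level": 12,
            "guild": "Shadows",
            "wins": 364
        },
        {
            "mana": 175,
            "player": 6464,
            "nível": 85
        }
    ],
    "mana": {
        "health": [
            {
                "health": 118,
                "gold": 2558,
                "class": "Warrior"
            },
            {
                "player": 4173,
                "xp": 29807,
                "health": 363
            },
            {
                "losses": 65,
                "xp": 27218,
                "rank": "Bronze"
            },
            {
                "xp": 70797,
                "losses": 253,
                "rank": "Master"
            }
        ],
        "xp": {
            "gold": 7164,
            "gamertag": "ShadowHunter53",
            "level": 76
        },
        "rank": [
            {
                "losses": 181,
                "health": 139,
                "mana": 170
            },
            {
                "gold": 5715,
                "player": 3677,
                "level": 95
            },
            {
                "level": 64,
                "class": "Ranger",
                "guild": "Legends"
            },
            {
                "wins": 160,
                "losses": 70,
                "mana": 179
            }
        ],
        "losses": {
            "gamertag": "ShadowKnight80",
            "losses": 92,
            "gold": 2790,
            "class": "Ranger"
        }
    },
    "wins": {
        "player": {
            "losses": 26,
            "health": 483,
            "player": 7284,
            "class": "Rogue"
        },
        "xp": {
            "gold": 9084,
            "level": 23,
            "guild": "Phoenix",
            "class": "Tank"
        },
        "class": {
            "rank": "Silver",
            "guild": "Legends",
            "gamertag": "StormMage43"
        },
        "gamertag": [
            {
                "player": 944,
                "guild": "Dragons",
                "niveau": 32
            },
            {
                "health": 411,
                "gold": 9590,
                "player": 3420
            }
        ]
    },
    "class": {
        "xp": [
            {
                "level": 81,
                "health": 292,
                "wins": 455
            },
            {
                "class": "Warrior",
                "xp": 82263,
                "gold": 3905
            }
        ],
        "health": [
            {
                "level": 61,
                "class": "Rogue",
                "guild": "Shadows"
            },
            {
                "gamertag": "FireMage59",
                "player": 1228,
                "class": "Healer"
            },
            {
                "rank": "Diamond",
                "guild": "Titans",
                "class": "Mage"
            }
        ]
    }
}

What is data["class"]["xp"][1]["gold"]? 3905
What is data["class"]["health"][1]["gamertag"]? "FireMage59"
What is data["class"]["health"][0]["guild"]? "Shadows"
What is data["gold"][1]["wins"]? 364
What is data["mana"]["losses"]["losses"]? 92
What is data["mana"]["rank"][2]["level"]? 64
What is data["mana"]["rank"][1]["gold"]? 5715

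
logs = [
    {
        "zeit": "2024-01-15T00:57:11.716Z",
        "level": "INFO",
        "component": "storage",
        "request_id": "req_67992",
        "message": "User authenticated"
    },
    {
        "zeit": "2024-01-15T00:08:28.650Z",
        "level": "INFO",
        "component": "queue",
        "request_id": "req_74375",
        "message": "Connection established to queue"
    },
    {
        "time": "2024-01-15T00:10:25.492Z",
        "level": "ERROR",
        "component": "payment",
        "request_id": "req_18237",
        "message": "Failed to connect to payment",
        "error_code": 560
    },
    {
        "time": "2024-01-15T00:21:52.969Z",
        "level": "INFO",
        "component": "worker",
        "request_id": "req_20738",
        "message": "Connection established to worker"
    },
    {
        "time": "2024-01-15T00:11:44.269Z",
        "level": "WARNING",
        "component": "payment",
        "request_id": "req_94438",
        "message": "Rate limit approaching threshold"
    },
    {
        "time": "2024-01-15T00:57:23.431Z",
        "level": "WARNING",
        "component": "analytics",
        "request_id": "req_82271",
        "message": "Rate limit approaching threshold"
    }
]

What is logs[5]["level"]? "WARNING"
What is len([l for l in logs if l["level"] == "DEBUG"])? 0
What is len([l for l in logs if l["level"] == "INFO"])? 3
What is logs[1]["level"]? "INFO"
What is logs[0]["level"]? "INFO"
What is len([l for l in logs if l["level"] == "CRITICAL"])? 0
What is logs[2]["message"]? "Failed to connect to payment"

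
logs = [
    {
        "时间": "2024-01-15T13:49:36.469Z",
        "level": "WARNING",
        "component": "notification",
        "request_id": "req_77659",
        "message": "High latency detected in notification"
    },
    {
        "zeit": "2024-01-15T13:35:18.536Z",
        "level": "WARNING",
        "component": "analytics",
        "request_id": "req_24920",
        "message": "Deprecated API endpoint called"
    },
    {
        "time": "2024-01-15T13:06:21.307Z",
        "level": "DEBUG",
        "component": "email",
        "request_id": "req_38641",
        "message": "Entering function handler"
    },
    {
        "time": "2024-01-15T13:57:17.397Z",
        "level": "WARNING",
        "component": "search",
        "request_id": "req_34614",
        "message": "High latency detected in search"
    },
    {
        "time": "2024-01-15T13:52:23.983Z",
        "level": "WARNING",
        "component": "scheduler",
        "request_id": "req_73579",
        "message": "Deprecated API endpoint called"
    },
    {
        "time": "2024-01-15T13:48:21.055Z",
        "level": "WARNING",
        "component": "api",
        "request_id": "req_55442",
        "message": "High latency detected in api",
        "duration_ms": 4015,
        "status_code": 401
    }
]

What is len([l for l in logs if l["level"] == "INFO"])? 0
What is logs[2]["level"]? "DEBUG"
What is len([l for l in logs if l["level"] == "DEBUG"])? 1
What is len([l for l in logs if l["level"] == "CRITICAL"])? 0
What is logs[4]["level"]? "WARNING"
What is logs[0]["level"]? "WARNING"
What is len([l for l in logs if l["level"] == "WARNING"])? 5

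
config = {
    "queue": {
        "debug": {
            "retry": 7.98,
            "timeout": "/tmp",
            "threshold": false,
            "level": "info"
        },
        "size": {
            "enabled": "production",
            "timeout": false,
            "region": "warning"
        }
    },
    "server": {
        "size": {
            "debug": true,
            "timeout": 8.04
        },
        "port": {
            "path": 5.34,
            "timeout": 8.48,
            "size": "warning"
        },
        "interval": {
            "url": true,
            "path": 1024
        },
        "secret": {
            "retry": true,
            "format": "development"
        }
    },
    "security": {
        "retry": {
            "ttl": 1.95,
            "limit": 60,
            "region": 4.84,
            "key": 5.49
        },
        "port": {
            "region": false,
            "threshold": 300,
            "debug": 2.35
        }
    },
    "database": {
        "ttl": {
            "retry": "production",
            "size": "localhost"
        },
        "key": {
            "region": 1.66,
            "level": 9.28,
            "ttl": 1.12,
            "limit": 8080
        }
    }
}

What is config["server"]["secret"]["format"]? "development"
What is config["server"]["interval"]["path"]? 1024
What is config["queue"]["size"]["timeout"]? False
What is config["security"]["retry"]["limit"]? 60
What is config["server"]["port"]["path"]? 5.34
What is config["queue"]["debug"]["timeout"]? "/tmp"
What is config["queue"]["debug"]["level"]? "info"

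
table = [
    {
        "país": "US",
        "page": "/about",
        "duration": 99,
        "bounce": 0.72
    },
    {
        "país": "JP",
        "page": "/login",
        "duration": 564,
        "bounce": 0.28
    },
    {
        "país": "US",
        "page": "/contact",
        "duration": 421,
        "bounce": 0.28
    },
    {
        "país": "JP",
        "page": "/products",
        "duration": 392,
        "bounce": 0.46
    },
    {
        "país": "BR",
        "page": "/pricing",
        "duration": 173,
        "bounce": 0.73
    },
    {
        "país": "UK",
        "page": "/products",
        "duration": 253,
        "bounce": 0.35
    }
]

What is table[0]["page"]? "/about"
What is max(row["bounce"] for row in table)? 0.73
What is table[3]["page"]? "/products"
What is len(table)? 6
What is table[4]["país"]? "BR"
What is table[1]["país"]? "JP"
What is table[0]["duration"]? 99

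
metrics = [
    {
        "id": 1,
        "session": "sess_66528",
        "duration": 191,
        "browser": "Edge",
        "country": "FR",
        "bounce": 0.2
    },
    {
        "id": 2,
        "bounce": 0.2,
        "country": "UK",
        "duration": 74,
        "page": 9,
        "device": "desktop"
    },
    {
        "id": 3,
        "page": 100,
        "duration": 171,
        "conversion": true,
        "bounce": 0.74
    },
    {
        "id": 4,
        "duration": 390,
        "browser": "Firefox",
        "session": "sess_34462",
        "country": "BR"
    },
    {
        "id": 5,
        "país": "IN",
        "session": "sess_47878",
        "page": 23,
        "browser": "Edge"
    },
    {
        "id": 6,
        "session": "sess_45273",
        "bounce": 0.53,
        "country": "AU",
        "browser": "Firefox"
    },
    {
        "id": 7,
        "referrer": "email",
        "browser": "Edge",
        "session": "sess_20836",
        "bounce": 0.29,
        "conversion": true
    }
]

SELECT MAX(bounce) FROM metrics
0.74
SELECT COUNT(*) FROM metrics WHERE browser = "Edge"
3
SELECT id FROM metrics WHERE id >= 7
[7]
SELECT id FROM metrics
[1, 2, 3, 4, 5, 6, 7]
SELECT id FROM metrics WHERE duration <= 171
[2, 3]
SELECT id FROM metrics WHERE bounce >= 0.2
[1, 2, 3, 6, 7]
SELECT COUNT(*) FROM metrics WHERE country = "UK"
1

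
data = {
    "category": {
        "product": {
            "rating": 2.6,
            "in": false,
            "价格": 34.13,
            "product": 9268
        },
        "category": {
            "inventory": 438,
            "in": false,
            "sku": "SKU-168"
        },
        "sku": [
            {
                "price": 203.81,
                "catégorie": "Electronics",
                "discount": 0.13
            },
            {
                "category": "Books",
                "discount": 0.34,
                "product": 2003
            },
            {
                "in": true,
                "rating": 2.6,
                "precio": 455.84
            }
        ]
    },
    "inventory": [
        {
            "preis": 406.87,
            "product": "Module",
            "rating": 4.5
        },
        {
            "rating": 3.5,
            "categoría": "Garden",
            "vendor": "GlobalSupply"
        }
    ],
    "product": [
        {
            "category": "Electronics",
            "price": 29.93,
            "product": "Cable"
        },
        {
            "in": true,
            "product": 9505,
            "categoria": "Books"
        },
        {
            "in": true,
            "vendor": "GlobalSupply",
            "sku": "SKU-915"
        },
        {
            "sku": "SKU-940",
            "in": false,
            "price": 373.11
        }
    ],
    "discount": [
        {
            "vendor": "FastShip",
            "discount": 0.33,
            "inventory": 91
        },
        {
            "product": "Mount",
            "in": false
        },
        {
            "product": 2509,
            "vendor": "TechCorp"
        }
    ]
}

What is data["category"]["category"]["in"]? False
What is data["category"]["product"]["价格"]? 34.13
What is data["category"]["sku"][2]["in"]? True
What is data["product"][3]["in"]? False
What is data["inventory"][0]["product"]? "Module"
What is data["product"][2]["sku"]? "SKU-915"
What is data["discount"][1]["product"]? "Mount"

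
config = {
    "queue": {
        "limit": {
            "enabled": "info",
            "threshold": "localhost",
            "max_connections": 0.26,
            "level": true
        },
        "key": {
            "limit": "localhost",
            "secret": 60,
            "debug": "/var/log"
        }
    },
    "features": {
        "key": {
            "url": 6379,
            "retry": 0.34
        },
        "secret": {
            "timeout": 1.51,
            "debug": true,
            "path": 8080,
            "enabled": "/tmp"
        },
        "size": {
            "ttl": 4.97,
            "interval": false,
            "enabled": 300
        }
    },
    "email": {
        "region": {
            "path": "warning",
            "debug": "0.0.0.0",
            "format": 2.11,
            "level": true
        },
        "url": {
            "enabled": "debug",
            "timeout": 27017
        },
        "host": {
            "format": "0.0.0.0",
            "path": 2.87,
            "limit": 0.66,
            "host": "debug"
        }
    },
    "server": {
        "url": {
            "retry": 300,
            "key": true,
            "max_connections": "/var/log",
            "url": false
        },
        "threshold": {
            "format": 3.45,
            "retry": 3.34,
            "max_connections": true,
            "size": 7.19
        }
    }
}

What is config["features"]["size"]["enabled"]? 300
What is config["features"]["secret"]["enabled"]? "/tmp"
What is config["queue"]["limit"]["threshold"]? "localhost"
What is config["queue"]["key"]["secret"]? 60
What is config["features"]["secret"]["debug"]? True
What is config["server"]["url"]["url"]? False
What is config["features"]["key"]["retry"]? 0.34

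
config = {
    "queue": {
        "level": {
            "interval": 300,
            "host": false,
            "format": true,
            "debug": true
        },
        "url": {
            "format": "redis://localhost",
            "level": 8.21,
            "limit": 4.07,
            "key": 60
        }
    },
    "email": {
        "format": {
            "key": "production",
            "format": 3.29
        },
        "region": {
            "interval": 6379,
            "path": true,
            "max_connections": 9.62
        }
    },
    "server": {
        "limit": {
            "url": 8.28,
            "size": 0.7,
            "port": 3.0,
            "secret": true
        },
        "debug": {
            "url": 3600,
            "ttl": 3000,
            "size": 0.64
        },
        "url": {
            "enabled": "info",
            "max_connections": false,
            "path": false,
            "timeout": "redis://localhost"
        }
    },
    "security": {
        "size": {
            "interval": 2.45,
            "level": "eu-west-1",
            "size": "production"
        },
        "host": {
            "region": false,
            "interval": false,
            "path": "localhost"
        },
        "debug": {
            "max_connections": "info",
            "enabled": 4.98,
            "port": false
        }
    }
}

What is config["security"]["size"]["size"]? "production"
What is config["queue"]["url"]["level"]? 8.21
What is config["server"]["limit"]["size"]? 0.7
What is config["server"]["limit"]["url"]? 8.28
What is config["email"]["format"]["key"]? "production"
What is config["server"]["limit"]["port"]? 3.0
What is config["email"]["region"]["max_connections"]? 9.62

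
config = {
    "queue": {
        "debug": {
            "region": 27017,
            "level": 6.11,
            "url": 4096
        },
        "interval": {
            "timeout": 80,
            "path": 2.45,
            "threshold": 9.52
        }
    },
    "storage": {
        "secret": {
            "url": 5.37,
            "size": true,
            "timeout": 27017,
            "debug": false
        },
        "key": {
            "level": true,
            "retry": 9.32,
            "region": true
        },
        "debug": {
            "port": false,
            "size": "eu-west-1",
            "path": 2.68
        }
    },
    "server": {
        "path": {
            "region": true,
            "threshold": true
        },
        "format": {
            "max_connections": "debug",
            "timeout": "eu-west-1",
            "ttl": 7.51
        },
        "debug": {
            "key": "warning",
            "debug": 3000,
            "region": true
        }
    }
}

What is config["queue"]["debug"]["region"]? 27017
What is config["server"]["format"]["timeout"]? "eu-west-1"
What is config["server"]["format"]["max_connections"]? "debug"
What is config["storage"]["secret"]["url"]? 5.37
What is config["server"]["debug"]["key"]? "warning"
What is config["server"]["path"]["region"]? True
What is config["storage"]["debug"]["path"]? 2.68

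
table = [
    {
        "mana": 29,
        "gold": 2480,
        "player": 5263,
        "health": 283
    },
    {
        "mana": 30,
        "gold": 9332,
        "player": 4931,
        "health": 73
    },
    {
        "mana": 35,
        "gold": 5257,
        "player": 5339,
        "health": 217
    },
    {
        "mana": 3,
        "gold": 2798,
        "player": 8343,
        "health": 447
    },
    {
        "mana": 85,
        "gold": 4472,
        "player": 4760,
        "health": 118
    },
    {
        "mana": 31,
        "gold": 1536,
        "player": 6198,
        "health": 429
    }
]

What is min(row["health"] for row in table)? 73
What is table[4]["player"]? 4760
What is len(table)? 6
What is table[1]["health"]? 73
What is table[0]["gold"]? 2480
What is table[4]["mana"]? 85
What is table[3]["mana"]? 3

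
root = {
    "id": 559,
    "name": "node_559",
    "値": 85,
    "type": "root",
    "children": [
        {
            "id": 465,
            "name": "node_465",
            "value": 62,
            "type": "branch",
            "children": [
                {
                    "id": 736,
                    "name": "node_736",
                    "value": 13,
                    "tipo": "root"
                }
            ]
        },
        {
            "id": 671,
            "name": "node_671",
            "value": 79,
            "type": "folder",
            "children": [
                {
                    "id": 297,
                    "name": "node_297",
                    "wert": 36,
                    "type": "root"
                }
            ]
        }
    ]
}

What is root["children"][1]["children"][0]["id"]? 297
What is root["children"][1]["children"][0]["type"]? "root"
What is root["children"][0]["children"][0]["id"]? 736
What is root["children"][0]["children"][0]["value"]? 13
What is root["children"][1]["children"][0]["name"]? "node_297"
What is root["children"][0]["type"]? "branch"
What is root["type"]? "root"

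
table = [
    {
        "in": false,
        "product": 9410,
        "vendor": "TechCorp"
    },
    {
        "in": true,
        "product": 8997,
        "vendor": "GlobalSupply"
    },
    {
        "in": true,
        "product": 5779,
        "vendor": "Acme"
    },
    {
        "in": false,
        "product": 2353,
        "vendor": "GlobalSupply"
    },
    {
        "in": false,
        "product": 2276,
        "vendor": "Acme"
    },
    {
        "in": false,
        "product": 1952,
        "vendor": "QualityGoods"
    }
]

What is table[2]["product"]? 5779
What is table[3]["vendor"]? "GlobalSupply"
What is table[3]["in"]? False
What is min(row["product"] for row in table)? 1952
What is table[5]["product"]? 1952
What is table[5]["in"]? False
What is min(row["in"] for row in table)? False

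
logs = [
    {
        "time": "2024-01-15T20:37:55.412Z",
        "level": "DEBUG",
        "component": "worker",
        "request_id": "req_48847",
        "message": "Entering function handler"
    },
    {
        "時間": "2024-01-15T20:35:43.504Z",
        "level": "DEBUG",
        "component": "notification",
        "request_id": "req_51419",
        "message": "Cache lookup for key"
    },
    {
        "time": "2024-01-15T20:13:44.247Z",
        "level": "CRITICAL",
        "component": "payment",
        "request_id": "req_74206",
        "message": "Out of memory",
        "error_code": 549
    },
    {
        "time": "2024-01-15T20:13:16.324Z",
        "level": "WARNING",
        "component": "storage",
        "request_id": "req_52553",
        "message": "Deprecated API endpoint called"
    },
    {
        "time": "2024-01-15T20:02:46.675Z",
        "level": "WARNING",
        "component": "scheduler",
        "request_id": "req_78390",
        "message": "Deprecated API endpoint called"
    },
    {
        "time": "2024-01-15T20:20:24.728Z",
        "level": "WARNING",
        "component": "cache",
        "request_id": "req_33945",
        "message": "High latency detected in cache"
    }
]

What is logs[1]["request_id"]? "req_51419"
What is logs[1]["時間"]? "2024-01-15T20:35:43.504Z"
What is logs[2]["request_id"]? "req_74206"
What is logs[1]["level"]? "DEBUG"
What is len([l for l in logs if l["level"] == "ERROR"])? 0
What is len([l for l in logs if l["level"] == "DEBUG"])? 2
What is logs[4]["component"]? "scheduler"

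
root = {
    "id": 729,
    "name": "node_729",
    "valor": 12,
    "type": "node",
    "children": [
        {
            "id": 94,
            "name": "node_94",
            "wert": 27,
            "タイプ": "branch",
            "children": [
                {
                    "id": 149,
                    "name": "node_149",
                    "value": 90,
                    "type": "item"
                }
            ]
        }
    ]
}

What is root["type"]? "node"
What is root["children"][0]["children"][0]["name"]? "node_149"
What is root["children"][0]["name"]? "node_94"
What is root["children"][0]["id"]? 94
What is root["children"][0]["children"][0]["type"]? "item"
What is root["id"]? 729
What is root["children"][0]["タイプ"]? "branch"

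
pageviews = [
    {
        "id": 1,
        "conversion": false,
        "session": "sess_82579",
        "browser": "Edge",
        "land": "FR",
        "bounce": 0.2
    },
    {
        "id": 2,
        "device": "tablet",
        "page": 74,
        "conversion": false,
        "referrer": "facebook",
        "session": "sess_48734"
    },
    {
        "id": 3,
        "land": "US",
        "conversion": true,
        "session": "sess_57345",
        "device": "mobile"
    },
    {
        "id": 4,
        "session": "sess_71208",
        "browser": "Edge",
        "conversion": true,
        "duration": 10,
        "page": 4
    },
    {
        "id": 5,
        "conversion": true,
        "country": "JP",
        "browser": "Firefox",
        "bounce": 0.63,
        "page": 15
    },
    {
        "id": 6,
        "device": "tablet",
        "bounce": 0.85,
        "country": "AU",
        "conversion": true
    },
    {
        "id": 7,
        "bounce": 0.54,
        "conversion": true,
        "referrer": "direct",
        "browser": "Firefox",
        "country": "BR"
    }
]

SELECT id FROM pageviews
[1, 2, 3, 4, 5, 6, 7]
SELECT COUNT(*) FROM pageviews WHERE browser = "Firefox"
2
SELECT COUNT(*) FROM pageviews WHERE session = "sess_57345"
1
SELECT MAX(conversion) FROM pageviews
True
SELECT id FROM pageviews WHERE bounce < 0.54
[1]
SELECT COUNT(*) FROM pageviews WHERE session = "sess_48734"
1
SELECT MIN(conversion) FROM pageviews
False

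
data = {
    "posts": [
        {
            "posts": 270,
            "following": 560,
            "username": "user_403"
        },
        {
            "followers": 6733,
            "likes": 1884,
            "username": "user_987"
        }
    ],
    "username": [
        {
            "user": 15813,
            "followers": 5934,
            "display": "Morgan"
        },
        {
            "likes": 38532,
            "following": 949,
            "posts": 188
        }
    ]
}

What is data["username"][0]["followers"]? 5934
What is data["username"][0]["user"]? 15813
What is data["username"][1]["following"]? 949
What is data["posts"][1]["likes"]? 1884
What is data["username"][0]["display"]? "Morgan"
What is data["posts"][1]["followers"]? 6733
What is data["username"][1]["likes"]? 38532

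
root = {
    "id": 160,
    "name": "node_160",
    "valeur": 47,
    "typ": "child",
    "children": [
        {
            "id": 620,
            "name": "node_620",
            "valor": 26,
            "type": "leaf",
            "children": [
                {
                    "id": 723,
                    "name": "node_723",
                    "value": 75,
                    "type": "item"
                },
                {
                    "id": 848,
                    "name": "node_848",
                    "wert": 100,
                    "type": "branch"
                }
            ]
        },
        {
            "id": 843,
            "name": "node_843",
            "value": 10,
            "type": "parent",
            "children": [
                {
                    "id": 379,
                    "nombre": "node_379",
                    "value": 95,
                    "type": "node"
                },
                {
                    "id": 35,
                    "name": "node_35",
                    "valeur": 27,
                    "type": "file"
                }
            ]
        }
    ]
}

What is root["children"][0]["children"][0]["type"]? "item"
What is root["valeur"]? 47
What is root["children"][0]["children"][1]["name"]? "node_848"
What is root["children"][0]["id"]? 620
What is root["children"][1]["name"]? "node_843"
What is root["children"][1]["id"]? 843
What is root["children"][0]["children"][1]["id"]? 848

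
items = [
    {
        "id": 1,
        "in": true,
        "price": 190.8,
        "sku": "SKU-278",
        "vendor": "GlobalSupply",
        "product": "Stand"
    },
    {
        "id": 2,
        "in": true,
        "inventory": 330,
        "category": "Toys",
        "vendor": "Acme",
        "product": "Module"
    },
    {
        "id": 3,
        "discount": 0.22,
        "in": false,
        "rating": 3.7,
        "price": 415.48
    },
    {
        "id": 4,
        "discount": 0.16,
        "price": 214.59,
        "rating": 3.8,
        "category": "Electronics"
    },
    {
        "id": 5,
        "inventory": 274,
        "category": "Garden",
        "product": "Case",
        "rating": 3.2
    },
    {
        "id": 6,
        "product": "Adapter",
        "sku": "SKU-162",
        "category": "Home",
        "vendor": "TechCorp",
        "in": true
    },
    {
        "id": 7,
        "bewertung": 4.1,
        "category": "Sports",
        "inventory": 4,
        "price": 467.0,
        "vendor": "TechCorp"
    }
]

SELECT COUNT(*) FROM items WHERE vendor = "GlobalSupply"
1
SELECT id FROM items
[1, 2, 3, 4, 5, 6, 7]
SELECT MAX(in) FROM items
True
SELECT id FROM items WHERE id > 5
[6, 7]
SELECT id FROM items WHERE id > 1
[2, 3, 4, 5, 6, 7]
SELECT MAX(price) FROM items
467.0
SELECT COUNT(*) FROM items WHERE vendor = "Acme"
1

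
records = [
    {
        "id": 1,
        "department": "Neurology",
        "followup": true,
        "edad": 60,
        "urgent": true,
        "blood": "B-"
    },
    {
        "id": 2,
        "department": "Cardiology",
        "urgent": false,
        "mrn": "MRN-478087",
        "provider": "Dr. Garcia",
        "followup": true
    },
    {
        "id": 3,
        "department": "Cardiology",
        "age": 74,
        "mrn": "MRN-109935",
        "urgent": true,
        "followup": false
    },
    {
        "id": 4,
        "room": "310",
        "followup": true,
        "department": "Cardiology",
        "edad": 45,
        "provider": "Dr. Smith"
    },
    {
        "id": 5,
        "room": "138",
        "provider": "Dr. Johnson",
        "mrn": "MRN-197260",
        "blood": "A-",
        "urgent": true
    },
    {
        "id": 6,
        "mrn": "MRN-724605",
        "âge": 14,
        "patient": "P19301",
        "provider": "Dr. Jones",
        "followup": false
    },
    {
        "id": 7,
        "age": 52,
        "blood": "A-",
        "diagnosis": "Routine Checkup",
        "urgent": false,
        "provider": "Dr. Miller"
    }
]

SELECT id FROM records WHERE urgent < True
[2, 7]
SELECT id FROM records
[1, 2, 3, 4, 5, 6, 7]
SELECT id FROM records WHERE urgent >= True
[1, 3, 5]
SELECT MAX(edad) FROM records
60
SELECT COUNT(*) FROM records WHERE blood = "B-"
1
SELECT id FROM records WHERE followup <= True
[1, 2, 3, 4, 6]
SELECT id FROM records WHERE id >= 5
[5, 6, 7]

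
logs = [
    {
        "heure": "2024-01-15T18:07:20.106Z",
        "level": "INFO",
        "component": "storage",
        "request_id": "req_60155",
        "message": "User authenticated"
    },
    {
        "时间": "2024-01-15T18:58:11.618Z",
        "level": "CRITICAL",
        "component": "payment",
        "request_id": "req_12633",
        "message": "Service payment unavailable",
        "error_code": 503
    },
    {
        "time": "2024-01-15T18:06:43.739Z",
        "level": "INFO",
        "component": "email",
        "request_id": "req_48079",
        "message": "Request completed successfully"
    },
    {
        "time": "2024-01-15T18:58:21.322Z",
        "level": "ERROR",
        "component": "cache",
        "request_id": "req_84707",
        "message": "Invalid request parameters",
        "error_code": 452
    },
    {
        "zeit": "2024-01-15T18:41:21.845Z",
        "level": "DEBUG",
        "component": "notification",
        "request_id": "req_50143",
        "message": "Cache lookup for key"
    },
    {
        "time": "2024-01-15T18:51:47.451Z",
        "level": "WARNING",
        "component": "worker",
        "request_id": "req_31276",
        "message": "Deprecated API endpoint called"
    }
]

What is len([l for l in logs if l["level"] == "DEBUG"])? 1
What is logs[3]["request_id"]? "req_84707"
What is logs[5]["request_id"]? "req_31276"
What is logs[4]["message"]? "Cache lookup for key"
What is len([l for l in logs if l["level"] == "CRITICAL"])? 1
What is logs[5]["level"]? "WARNING"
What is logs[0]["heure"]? "2024-01-15T18:07:20.106Z"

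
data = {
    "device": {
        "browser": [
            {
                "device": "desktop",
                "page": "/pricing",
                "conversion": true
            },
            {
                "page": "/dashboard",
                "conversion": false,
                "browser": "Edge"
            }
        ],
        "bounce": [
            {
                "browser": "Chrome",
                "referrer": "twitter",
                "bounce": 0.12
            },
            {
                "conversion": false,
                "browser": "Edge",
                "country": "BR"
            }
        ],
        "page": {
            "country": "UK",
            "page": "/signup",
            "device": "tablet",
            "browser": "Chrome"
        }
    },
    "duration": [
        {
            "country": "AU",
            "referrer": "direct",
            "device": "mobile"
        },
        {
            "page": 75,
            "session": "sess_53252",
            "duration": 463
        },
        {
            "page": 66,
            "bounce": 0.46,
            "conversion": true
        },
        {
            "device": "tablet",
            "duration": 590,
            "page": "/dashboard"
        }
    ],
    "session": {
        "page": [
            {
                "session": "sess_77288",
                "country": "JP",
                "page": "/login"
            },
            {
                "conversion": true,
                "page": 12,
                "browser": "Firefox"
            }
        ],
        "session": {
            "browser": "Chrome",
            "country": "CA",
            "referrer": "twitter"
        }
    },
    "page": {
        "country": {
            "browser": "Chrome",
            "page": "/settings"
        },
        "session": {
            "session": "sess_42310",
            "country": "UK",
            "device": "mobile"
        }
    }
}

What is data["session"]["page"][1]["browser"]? "Firefox"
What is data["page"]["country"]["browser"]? "Chrome"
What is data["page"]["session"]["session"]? "sess_42310"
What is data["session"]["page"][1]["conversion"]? True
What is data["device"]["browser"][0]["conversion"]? True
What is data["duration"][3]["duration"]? 590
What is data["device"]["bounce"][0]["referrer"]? "twitter"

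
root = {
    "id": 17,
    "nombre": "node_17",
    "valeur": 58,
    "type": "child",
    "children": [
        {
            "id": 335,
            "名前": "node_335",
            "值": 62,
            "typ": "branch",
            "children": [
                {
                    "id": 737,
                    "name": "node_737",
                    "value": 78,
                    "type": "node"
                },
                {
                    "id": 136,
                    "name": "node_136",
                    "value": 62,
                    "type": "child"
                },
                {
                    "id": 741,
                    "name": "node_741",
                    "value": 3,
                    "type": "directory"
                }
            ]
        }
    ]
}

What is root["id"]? 17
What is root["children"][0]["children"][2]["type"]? "directory"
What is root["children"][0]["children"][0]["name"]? "node_737"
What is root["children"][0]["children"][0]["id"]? 737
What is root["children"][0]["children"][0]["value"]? 78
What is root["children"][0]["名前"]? "node_335"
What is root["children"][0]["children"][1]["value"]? 62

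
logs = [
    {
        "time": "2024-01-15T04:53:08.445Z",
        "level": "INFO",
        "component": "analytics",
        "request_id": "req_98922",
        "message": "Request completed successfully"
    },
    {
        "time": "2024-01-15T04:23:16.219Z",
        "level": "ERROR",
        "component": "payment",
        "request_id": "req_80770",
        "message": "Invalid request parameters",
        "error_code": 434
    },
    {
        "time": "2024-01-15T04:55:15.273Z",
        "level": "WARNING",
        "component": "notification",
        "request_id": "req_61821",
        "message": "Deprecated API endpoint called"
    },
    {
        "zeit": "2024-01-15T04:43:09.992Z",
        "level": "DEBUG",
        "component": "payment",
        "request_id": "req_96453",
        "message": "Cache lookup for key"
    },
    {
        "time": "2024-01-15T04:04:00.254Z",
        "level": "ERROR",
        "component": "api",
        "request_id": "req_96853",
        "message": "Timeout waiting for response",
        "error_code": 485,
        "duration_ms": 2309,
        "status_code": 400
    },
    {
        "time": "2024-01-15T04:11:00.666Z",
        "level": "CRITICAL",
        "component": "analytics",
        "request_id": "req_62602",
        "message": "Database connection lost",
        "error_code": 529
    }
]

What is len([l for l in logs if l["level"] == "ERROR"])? 2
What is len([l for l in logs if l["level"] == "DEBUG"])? 1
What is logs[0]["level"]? "INFO"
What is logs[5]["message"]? "Database connection lost"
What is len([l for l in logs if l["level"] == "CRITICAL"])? 1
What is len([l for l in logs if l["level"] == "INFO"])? 1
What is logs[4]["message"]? "Timeout waiting for response"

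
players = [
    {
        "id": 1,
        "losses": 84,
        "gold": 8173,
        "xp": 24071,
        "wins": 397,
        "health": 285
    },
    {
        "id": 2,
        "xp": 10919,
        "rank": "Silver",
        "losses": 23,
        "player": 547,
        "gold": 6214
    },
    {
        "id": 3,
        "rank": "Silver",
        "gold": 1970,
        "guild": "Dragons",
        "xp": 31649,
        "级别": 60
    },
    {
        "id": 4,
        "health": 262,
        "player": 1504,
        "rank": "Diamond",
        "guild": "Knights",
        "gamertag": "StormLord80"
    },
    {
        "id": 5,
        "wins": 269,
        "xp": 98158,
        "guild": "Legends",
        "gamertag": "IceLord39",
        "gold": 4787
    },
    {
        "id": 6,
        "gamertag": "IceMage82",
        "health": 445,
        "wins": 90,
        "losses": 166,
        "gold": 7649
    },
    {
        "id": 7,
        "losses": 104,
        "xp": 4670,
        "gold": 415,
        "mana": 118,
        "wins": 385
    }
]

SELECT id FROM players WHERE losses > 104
[6]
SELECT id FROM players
[1, 2, 3, 4, 5, 6, 7]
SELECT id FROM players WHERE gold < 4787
[3, 7]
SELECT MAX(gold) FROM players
8173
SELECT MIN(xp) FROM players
4670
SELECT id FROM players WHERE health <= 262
[4]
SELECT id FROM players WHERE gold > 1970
[1, 2, 5, 6]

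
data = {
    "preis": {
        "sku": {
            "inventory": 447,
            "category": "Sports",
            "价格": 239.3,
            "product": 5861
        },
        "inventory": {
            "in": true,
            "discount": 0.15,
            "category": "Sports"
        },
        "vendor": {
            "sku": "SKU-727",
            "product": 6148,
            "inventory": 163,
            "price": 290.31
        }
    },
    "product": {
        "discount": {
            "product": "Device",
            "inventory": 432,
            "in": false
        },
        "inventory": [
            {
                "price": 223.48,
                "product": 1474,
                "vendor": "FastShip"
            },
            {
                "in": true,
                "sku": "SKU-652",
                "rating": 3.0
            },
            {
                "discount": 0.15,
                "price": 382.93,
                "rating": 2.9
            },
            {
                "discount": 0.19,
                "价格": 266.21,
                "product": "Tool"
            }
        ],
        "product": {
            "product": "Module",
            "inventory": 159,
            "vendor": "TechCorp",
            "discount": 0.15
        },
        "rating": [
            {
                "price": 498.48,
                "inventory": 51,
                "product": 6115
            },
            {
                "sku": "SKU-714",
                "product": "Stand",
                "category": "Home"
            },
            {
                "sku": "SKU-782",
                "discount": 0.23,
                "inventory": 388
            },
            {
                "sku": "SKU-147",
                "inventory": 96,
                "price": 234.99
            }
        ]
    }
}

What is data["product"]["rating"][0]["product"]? 6115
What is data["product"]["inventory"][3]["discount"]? 0.19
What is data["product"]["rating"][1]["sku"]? "SKU-714"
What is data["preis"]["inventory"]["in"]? True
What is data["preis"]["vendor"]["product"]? 6148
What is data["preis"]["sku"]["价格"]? 239.3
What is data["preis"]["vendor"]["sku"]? "SKU-727"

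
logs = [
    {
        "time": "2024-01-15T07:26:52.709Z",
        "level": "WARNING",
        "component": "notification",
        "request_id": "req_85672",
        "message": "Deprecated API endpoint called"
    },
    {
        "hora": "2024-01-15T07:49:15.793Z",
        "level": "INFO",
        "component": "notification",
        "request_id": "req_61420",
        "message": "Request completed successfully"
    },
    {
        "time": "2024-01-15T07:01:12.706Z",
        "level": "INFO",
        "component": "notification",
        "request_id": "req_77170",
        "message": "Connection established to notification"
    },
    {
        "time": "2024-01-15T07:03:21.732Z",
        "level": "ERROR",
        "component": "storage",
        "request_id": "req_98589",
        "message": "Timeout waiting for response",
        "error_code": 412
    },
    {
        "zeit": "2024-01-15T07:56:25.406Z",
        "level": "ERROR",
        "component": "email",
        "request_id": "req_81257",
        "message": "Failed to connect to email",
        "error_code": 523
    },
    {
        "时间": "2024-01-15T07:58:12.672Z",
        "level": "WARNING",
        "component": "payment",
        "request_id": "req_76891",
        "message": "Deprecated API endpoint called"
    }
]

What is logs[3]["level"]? "ERROR"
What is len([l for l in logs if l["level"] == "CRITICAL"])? 0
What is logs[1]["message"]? "Request completed successfully"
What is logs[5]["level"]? "WARNING"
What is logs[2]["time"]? "2024-01-15T07:01:12.706Z"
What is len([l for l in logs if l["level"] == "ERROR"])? 2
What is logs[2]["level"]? "INFO"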